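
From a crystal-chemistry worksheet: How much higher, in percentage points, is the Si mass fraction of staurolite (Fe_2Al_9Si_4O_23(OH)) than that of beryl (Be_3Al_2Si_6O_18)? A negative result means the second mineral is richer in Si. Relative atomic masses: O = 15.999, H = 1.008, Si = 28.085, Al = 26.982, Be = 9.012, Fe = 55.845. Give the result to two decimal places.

First mineral: 112.340 g Si in 851.852 g formula = 13.19 wt% Si.
Second mineral: 168.510 g Si in 537.492 g formula = 31.35 wt% Si.
13.19% − 31.35% gives a difference of -18.16 percentage points.

-18.16 percentage points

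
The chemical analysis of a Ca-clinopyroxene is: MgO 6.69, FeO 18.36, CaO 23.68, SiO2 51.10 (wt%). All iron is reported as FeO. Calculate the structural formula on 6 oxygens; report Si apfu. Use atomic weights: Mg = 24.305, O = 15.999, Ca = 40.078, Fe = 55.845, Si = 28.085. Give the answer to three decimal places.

6.69 wt% MgO ÷ 40.304 g/mol = 0.16599 mol, giving 0.16599 Mg and 0.16599 O.
18.36 wt% FeO ÷ 71.844 g/mol = 0.25555 mol, giving 0.25555 Fe and 0.25555 O.
23.68 wt% CaO ÷ 56.077 g/mol = 0.42228 mol, giving 0.42228 Ca and 0.42228 O.
51.10 wt% SiO2 ÷ 60.083 g/mol = 0.85049 mol, giving 0.85049 Si and 1.70098 O.
Oxygen sums to 2.54480; scaling by 6/2.54480 = 2.35775 puts the formula on 6 O.
Si: 0.85049 × 2.35775 = 2.005 atoms per formula unit.

2.005 Si apfu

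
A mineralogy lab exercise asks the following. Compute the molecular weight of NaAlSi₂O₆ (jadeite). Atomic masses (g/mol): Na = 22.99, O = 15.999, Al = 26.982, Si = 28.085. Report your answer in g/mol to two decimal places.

Na: 1 × 22.99 = 22.9900
Al: 1 × 26.982 = 26.9820
Si: 2 × 28.085 = 56.1700
O: 6 × 15.999 = 95.9940
Summing the contributions gives the formula mass.

202.14 g/mol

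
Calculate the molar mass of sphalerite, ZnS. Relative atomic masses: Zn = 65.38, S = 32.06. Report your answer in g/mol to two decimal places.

97.44 g/mol

Zn: 1 × 65.38 = 65.3800
S: 1 × 32.06 = 32.0600
Summing the contributions gives the formula mass.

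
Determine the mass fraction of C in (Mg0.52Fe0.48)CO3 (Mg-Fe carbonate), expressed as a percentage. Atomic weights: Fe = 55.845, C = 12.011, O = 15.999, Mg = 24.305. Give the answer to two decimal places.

12.08 wt%

Formula mass = 0.52·24.305 + 0.48·55.845 + 1·12.011 + 3·15.999 = 99.452 g/mol, of which 12.011 g is C.
So C makes up 12.011/99.452 = 0.1208 of the mass, i.e. 12.08%.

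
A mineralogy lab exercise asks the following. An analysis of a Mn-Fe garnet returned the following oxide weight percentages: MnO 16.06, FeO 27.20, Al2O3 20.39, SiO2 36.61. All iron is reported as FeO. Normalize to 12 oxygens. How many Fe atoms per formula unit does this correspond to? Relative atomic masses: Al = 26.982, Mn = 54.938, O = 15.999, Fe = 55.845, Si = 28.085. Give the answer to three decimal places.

MnO: 16.06/70.937 = 0.22640 mol → 0.22640 mol Mn, 0.22640 mol O.
FeO: 27.20/71.844 = 0.37860 mol → 0.37860 mol Fe, 0.37860 mol O.
Al2O3: 20.39/101.961 = 0.19998 mol → 0.39996 mol Al, 0.59994 mol O.
SiO2: 36.61/60.083 = 0.60932 mol → 0.60932 mol Si, 1.21864 mol O.
Total oxygen = 2.42358 mol. Normalization factor = 12/2.42358 = 4.95135.
Fe per 12 O = 0.37860 × 4.95135 = 1.875.

1.875 Fe apfu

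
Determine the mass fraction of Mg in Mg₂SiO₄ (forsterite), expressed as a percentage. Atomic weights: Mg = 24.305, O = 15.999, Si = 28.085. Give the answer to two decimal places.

Molar mass of Mg₂SiO₄: 2*24.305 + 1*28.085 + 4*15.999 = 140.691 g/mol.
Mass of Mg per formula unit: 2 × 24.305 = 48.610 g.
Weight fraction Mg = 48.610 / 140.691 = 0.3455.

34.55 mass %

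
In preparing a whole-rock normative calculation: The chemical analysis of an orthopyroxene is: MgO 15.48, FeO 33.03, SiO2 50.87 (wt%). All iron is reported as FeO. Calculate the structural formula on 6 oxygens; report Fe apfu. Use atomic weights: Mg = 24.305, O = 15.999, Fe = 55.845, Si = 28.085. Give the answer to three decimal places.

1.087 Fe apfu

MgO: 15.48/40.304 = 0.38408 mol → 0.38408 mol Mg, 0.38408 mol O.
FeO: 33.03/71.844 = 0.45975 mol → 0.45975 mol Fe, 0.45975 mol O.
SiO2: 50.87/60.083 = 0.84666 mol → 0.84666 mol Si, 1.69332 mol O.
Total oxygen = 2.53715 mol. Normalization factor = 6/2.53715 = 2.36486.
Fe per 6 O = 0.45975 × 2.36486 = 1.087.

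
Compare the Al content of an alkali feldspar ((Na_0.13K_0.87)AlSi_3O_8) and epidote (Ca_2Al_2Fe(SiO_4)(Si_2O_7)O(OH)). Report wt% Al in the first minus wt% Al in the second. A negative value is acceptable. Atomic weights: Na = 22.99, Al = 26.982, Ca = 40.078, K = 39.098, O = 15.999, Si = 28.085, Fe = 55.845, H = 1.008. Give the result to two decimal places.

-1.40 percentage points

Al in (Na_0.13K_0.87)AlSi_3O_8: molar mass 276.233 g/mol; 1×26.982 = 26.982 g → 9.77 wt%.
Al in Ca_2Al_2Fe(SiO_4)(Si_2O_7)O(OH): molar mass 483.215 g/mol; 2×26.982 = 53.964 g → 11.17 wt%.
Difference = 9.77 − 11.17 = -1.40 percentage points.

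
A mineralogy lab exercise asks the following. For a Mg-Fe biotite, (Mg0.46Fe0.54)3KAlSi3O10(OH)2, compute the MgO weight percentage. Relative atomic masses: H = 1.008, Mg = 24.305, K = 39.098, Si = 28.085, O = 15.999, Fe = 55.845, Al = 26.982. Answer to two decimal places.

11.88 wt%

Molar mass of (Mg0.46Fe0.54)3KAlSi3O10(OH)2 = 1.38·24.305 + 1.62·55.845 + 1·39.098 + 1·26.982 + 3·28.085 + 12·15.999 + 2·1.008 = 468.349 g/mol.
Each formula unit contains 1.38 Mg, equivalent to 1.38/1 = 1.3800 mol MgO.
M(MgO) = 1×24.305 + 1×15.999 = 40.304 g/mol.
Mass of MgO per formula unit = 1.3800 × 40.304 = 55.620 g.
MgO wt% = 55.620 / 468.349 × 100 = 11.88%.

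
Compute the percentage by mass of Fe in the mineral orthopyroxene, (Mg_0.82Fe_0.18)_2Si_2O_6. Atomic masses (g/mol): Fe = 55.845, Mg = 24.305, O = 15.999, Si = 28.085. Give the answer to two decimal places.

M((Mg_0.82Fe_0.18)_2Si_2O_6) = 212.128 g/mol.
Fe contributes 0.36 × 55.845 = 20.104 g per mole.
20.104/212.128 = 0.0948 → 9.48%.

9.48 mass %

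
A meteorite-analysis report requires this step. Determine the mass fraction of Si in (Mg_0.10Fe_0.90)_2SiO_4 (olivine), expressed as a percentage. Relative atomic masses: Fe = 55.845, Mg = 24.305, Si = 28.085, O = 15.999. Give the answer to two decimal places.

Molar mass of (Mg_0.10Fe_0.90)_2SiO_4: 0.20*24.305 + 1.80*55.845 + 1*28.085 + 4*15.999 = 197.463 g/mol.
Mass of Si per formula unit: 1 × 28.085 = 28.085 g.
Weight fraction Si = 28.085 / 197.463 = 0.1422.

14.22 weight percent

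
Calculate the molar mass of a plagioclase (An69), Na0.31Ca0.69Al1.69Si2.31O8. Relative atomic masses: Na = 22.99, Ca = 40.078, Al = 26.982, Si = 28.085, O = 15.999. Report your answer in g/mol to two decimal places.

273.25 g/mol

The formula mass is the sum 0.31·22.99 + 0.69·40.078 + 1.69·26.982 + 2.31·28.085 + 8·15.999.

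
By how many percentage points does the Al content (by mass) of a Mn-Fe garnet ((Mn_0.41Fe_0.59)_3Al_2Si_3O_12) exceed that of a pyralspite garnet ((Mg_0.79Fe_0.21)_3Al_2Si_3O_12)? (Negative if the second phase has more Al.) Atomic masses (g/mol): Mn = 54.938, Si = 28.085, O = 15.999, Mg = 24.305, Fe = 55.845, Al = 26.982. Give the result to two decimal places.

-1.89 percentage points

M((Mn_0.41Fe_0.59)_3Al_2Si_3O_12) = 496.626 g/mol, so wt% Al = 53.964/496.626 × 100 = 10.87%.
M((Mg_0.79Fe_0.21)_3Al_2Si_3O_12) = 422.992 g/mol, so wt% Al = 53.964/422.992 × 100 = 12.76%.
10.87 − 12.76 = -1.89 pp.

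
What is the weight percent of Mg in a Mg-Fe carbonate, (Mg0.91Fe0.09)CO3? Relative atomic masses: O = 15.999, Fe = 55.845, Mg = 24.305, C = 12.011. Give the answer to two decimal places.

Formula mass = 0.91×24.305 + 0.09×55.845 + 1×12.011 + 3×15.999 = 87.152 g/mol, of which 22.118 g is Mg.
So Mg makes up 22.118/87.152 = 0.2538 of the mass, i.e. 25.38%.

25.38 weight percent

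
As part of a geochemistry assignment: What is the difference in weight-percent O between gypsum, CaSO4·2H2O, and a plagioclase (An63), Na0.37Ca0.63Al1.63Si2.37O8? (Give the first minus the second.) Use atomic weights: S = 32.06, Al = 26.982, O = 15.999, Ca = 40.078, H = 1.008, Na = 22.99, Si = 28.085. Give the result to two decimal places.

M(CaSO4·2H2O) = 172.164 g/mol, so wt% O = 95.994/172.164 × 100 = 55.76%.
M(Na0.37Ca0.63Al1.63Si2.37O8) = 272.290 g/mol, so wt% O = 127.992/272.290 × 100 = 47.01%.
55.76 − 47.01 = 8.75 pp.

8.75 percentage points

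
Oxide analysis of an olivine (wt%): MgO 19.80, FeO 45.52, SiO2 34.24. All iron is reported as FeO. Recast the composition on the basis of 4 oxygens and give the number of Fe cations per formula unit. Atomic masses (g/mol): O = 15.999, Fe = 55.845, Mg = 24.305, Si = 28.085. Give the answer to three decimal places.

19.80 wt% MgO ÷ 40.304 g/mol = 0.49127 mol, giving 0.49127 Mg and 0.49127 O.
45.52 wt% FeO ÷ 71.844 g/mol = 0.63360 mol, giving 0.63360 Fe and 0.63360 O.
34.24 wt% SiO2 ÷ 60.083 g/mol = 0.56988 mol, giving 0.56988 Si and 1.13976 O.
Oxygen sums to 2.26463; scaling by 4/2.26463 = 1.76629 puts the formula on 4 O.
Fe: 0.63360 × 1.76629 = 1.119 atoms per formula unit.

1.119 Fe apfu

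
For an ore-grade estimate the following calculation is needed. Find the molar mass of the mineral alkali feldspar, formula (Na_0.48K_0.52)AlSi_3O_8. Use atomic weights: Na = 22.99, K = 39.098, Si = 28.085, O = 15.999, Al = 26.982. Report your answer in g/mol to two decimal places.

270.60 g/mol

M = 0.48(22.99) + 0.52(39.098) + 1(26.982) + 3(28.085) + 8(15.999)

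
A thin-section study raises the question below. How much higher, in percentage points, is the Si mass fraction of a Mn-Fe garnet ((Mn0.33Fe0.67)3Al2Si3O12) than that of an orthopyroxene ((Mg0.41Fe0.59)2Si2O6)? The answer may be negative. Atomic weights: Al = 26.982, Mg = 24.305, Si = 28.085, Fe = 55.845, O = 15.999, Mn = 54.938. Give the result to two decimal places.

First mineral: 84.255 g Si in 496.844 g formula = 16.96 wt% Si.
Second mineral: 56.170 g Si in 237.991 g formula = 23.60 wt% Si.
16.96% − 23.60% gives a difference of -6.64 percentage points.

-6.64 percentage points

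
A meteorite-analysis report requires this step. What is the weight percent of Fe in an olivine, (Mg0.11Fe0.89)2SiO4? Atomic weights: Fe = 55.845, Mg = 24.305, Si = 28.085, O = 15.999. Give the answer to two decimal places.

50.50 weight percent

Formula mass = 0.22*24.305 + 1.78*55.845 + 1*28.085 + 4*15.999 = 196.832 g/mol, of which 99.404 g is Fe.
So Fe makes up 99.404/196.832 = 0.5050 of the mass, i.e. 50.50%.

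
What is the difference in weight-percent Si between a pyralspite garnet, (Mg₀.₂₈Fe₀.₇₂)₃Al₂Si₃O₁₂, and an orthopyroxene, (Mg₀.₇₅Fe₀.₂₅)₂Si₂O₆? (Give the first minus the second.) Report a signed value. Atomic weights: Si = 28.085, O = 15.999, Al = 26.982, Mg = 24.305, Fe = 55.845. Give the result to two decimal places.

Si in (Mg₀.₂₈Fe₀.₇₂)₃Al₂Si₃O₁₂: molar mass 471.248 g/mol; 3×28.085 = 84.255 g → 17.88 wt%.
Si in (Mg₀.₇₅Fe₀.₂₅)₂Si₂O₆: molar mass 216.544 g/mol; 2×28.085 = 56.170 g → 25.94 wt%.
Difference = 17.88 − 25.94 = -8.06 percentage points.

-8.06 percentage points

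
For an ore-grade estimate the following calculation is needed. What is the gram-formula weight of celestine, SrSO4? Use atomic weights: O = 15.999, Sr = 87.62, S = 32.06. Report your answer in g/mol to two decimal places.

Sr: 1 × 87.62 = 87.6200
S: 1 × 32.06 = 32.0600
O: 4 × 15.999 = 63.9960
Summing the contributions gives the formula mass.

183.68 g/mol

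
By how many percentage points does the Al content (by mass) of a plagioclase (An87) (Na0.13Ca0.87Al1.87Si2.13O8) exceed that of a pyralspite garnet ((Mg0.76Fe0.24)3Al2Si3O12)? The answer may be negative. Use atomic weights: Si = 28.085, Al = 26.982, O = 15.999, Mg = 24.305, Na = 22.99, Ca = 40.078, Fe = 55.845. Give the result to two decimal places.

First mineral: 50.456 g Al in 276.126 g formula = 18.27 wt% Al.
Second mineral: 53.964 g Al in 425.831 g formula = 12.67 wt% Al.
18.27% − 12.67% gives a difference of 5.60 percentage points.

5.60 percentage points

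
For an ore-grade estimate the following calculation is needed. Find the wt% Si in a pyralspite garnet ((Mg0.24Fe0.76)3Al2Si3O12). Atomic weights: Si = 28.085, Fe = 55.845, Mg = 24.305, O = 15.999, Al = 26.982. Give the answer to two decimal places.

M((Mg0.24Fe0.76)3Al2Si3O12) = 475.033 g/mol.
Si contributes 3 × 28.085 = 84.255 g per mole.
84.255/475.033 = 0.1774 → 17.74%.

17.74 weight percent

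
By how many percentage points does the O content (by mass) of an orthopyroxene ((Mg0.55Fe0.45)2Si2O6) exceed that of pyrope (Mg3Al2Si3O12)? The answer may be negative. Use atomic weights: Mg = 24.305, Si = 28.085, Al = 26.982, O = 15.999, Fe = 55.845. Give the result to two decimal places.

-5.74 percentage points

O in (Mg0.55Fe0.45)2Si2O6: molar mass 229.160 g/mol; 6×15.999 = 95.994 g → 41.89 wt%.
O in Mg3Al2Si3O12: molar mass 403.122 g/mol; 12×15.999 = 191.988 g → 47.63 wt%.
Difference = 41.89 − 47.63 = -5.74 percentage points.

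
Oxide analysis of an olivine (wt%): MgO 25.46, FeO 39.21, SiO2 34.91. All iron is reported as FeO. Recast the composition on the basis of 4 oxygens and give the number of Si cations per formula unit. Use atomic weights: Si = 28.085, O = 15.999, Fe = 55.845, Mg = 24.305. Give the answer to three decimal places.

0.993 Si apfu

25.46 wt% MgO ÷ 40.304 g/mol = 0.63170 mol, giving 0.63170 Mg and 0.63170 O.
39.21 wt% FeO ÷ 71.844 g/mol = 0.54577 mol, giving 0.54577 Fe and 0.54577 O.
34.91 wt% SiO2 ÷ 60.083 g/mol = 0.58103 mol, giving 0.58103 Si and 1.16206 O.
Oxygen sums to 2.33953; scaling by 4/2.33953 = 1.70975 puts the formula on 4 O.
Si: 0.58103 × 1.70975 = 0.993 atoms per formula unit.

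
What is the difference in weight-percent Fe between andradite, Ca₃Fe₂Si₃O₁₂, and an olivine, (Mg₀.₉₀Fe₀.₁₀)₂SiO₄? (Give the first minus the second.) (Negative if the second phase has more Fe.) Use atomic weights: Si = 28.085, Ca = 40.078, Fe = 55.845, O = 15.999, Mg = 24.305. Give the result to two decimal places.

First mineral: 111.690 g Fe in 508.167 g formula = 21.98 wt% Fe.
Second mineral: 11.169 g Fe in 146.999 g formula = 7.60 wt% Fe.
21.98% − 7.60% gives a difference of 14.38 percentage points.

14.38 percentage points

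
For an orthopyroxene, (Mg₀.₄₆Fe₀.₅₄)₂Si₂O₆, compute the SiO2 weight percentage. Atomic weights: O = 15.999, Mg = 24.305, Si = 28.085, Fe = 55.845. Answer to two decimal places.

51.17 wt%

Molar mass of (Mg₀.₄₆Fe₀.₅₄)₂Si₂O₆ = 0.92*24.305 + 1.08*55.845 + 2*28.085 + 6*15.999 = 234.837 g/mol.
Each formula unit contains 2 Si, equivalent to 2/1 = 2.0000 mol SiO2.
M(SiO2) = 1×28.085 + 2×15.999 = 60.083 g/mol.
Mass of SiO2 per formula unit = 2.0000 × 60.083 = 120.166 g.
SiO2 wt% = 120.166 / 234.837 × 100 = 51.17%.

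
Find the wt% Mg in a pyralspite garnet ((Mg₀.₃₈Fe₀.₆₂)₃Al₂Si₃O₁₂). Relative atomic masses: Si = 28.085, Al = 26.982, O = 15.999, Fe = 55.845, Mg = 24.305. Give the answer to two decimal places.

M((Mg₀.₃₈Fe₀.₆₂)₃Al₂Si₃O₁₂) = 461.786 g/mol.
Mg contributes 1.14 × 24.305 = 27.708 g per mole.
27.708/461.786 = 0.0600 → 6.00%.

6.00 wt%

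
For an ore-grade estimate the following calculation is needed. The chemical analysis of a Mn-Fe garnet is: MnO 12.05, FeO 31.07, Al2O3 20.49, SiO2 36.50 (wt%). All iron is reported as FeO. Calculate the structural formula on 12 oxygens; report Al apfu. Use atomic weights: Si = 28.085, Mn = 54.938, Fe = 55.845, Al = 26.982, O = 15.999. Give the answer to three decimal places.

MnO (M=70.937): mol = 0.16987; Mn = 0.16987, O = 0.16987.
FeO (M=71.844): mol = 0.43246; Fe = 0.43246, O = 0.43246.
Al2O3 (M=101.961): mol = 0.20096; Al = 0.40192, O = 0.60288.
SiO2 (M=60.083): mol = 0.60749; Si = 0.60749, O = 1.21498.
ΣO = 2.42019; factor = 12/ΣO = 4.95829.
Al apfu = 0.40192 × 4.95829 = 1.993.

1.993 Al apfu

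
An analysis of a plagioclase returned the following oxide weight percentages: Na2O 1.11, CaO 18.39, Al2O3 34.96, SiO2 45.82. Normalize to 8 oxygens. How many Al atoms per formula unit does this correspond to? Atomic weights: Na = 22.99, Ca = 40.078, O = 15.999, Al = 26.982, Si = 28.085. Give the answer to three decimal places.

Na2O (M=61.979): mol = 0.01791; Na = 0.03582, O = 0.01791.
CaO (M=56.077): mol = 0.32794; Ca = 0.32794, O = 0.32794.
Al2O3 (M=101.961): mol = 0.34288; Al = 0.68576, O = 1.02864.
SiO2 (M=60.083): mol = 0.76261; Si = 0.76261, O = 1.52522.
ΣO = 2.89971; factor = 8/ΣO = 2.75890.
Al apfu = 0.68576 × 2.75890 = 1.892.

1.892 Al apfu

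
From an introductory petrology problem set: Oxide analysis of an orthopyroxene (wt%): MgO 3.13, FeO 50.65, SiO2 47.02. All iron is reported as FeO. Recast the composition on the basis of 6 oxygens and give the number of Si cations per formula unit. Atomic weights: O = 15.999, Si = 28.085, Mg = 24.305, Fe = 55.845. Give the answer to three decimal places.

2.000 Si apfu

MgO (M=40.304): mol = 0.07766; Mg = 0.07766, O = 0.07766.
FeO (M=71.844): mol = 0.70500; Fe = 0.70500, O = 0.70500.
SiO2 (M=60.083): mol = 0.78258; Si = 0.78258, O = 1.56516.
ΣO = 2.34782; factor = 6/ΣO = 2.55556.
Si apfu = 0.78258 × 2.55556 = 2.000.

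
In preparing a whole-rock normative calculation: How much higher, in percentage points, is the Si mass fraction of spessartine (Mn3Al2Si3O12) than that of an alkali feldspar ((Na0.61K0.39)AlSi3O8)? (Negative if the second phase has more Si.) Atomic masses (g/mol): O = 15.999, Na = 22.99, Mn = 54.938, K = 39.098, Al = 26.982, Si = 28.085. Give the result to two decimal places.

Si in Mn3Al2Si3O12: molar mass 495.021 g/mol; 3×28.085 = 84.255 g → 17.02 wt%.
Si in (Na0.61K0.39)AlSi3O8: molar mass 268.501 g/mol; 3×28.085 = 84.255 g → 31.38 wt%.
Difference = 17.02 − 31.38 = -14.36 percentage points.

-14.36 percentage points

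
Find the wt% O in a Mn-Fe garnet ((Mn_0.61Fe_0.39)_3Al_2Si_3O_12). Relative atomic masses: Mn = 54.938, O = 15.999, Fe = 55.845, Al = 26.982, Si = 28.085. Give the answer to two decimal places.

38.70 weight percent

Formula mass = 1.83·54.938 + 1.17·55.845 + 2·26.982 + 3·28.085 + 12·15.999 = 496.082 g/mol, of which 191.988 g is O.
So O makes up 191.988/496.082 = 0.3870 of the mass, i.e. 38.70%.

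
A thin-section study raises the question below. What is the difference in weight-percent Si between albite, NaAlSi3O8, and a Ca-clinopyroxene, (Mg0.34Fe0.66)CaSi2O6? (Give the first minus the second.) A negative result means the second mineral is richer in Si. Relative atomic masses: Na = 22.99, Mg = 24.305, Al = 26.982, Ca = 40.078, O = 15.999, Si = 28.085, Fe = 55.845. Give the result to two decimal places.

8.47 percentage points

Si in NaAlSi3O8: molar mass 262.219 g/mol; 3×28.085 = 84.255 g → 32.13 wt%.
Si in (Mg0.34Fe0.66)CaSi2O6: molar mass 237.363 g/mol; 2×28.085 = 56.170 g → 23.66 wt%.
Difference = 32.13 − 23.66 = 8.47 percentage points.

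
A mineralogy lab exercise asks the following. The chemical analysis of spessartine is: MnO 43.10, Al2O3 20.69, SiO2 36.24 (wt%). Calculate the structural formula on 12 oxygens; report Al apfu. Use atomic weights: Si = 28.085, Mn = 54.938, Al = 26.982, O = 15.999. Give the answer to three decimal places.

2.010 Al apfu

MnO: 43.10/70.937 = 0.60758 mol → 0.60758 mol Mn, 0.60758 mol O.
Al2O3: 20.69/101.961 = 0.20292 mol → 0.40584 mol Al, 0.60876 mol O.
SiO2: 36.24/60.083 = 0.60317 mol → 0.60317 mol Si, 1.20634 mol O.
Total oxygen = 2.42268 mol. Normalization factor = 12/2.42268 = 4.95319.
Al per 12 O = 0.40584 × 4.95319 = 2.010.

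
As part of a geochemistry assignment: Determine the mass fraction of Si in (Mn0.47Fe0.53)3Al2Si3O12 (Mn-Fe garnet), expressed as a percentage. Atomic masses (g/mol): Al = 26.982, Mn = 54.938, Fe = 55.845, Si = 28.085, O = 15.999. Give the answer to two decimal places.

Formula mass = 1.41*54.938 + 1.59*55.845 + 2*26.982 + 3*28.085 + 12*15.999 = 496.463 g/mol, of which 84.255 g is Si.
So Si makes up 84.255/496.463 = 0.1697 of the mass, i.e. 16.97%.

16.97 mass %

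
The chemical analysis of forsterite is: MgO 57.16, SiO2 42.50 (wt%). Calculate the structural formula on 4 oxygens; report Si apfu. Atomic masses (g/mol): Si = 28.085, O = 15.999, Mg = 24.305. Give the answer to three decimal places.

0.999 Si apfu

MgO (M=40.304): mol = 1.41822; Mg = 1.41822, O = 1.41822.
SiO2 (M=60.083): mol = 0.70735; Si = 0.70735, O = 1.41470.
ΣO = 2.83292; factor = 4/ΣO = 1.41197.
Si apfu = 0.70735 × 1.41197 = 0.999.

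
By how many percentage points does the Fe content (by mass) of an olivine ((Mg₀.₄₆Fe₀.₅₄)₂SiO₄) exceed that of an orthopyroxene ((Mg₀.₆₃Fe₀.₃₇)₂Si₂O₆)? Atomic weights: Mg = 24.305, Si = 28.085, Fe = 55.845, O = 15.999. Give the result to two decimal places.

First mineral: 60.313 g Fe in 174.754 g formula = 34.51 wt% Fe.
Second mineral: 41.325 g Fe in 224.114 g formula = 18.44 wt% Fe.
34.51% − 18.44% gives a difference of 16.07 percentage points.

16.07 percentage points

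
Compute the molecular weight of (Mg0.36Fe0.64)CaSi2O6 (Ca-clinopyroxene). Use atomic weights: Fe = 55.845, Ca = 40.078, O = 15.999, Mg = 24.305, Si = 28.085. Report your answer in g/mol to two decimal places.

236.73 g/mol

M = 0.36·24.305 + 0.64·55.845 + 1·40.078 + 2·28.085 + 6·15.999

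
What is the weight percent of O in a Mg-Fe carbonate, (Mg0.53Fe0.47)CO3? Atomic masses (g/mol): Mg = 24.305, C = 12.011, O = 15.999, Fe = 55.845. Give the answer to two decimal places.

48.41 wt%

Formula mass = 0.53*24.305 + 0.47*55.845 + 1*12.011 + 3*15.999 = 99.137 g/mol, of which 47.997 g is O.
So O makes up 47.997/99.137 = 0.4841 of the mass, i.e. 48.41%.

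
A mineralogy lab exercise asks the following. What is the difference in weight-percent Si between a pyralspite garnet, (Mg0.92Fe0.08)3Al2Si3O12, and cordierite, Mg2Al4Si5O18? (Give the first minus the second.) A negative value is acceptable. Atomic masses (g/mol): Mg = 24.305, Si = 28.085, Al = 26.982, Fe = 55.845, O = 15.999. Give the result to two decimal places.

-3.49 percentage points

First mineral: 84.255 g Si in 410.692 g formula = 20.52 wt% Si.
Second mineral: 140.425 g Si in 584.945 g formula = 24.01 wt% Si.
20.52% − 24.01% gives a difference of -3.49 percentage points.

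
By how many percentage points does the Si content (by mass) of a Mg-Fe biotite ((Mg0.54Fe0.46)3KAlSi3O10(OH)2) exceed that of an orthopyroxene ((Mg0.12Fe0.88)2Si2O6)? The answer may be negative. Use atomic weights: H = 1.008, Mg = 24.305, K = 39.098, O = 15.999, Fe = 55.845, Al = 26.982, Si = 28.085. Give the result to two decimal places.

First mineral: 84.255 g Si in 460.779 g formula = 18.29 wt% Si.
Second mineral: 56.170 g Si in 256.284 g formula = 21.92 wt% Si.
18.29% − 21.92% gives a difference of -3.63 percentage points.

-3.63 percentage points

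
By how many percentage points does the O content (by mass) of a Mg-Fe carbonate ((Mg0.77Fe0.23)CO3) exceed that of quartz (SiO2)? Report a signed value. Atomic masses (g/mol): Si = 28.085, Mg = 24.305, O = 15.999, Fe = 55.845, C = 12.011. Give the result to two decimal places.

First mineral: 47.997 g O in 91.567 g formula = 52.42 wt% O.
Second mineral: 31.998 g O in 60.083 g formula = 53.26 wt% O.
52.42% − 53.26% gives a difference of -0.84 percentage points.

-0.84 percentage points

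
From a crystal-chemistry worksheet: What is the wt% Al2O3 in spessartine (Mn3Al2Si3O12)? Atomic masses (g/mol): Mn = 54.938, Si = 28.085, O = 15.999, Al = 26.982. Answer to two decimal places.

20.60 wt%

Molar mass of Mn3Al2Si3O12 = 3·54.938 + 2·26.982 + 3·28.085 + 12·15.999 = 495.021 g/mol.
Each formula unit contains 2 Al, equivalent to 2/2 = 1.0000 mol Al2O3.
M(Al2O3) = 2×26.982 + 3×15.999 = 101.961 g/mol.
Mass of Al2O3 per formula unit = 1.0000 × 101.961 = 101.961 g.
Al2O3 wt% = 101.961 / 495.021 × 100 = 20.60%.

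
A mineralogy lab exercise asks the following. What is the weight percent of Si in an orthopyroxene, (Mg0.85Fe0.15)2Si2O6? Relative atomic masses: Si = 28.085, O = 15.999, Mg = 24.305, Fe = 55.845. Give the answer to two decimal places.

26.72 wt%

Molar mass of (Mg0.85Fe0.15)2Si2O6: 1.70×24.305 + 0.30×55.845 + 2×28.085 + 6×15.999 = 210.236 g/mol.
Mass of Si per formula unit: 2 × 28.085 = 56.170 g.
Weight fraction Si = 56.170 / 210.236 = 0.2672.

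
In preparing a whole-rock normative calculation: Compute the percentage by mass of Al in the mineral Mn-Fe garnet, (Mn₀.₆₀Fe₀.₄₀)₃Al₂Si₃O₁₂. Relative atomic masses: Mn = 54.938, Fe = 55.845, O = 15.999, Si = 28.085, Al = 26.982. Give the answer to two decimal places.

10.88 wt%

M((Mn₀.₆₀Fe₀.₄₀)₃Al₂Si₃O₁₂) = 496.109 g/mol.
Al contributes 2 × 26.982 = 53.964 g per mole.
53.964/496.109 = 0.1088 → 10.88%.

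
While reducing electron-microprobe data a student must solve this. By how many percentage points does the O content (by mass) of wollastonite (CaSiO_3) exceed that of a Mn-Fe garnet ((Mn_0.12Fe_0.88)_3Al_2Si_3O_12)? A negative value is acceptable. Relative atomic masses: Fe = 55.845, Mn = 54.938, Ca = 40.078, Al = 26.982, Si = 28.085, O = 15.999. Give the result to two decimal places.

M(CaSiO_3) = 116.160 g/mol, so wt% O = 47.997/116.160 × 100 = 41.32%.
M((Mn_0.12Fe_0.88)_3Al_2Si_3O_12) = 497.415 g/mol, so wt% O = 191.988/497.415 × 100 = 38.60%.
41.32 − 38.60 = 2.72 pp.

2.72 percentage points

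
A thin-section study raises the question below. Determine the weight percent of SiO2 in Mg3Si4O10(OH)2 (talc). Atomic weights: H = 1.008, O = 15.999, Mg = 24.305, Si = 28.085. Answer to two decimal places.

63.37 wt%

Formula mass = 379.259 g/mol.
4 Si → 4.0000 mol SiO2 per formula unit; M(SiO2) = 60.083, so SiO2 mass = 240.332 g.
240.332/379.259 × 100 = 63.37 wt%.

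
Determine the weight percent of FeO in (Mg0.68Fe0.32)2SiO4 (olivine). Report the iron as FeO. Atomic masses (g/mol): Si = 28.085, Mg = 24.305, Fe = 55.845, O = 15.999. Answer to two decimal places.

Molar mass of (Mg0.68Fe0.32)2SiO4 = 1.36·24.305 + 0.64·55.845 + 1·28.085 + 4·15.999 = 160.877 g/mol.
Each formula unit contains 0.64 Fe, equivalent to 0.64/1 = 0.6400 mol FeO.
M(FeO) = 1×55.845 + 1×15.999 = 71.844 g/mol.
Mass of FeO per formula unit = 0.6400 × 71.844 = 45.980 g.
FeO wt% = 45.980 / 160.877 × 100 = 28.58%.

28.58 wt%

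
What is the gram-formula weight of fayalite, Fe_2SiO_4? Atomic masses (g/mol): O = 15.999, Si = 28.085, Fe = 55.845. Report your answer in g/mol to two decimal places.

203.77 g/mol

The formula mass is the sum 2*55.845 + 1*28.085 + 4*15.999.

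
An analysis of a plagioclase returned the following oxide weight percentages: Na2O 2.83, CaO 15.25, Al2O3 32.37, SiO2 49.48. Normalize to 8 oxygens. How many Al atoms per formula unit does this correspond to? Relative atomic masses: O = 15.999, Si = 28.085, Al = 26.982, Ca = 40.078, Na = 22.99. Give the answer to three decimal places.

Na2O: 2.83/61.979 = 0.04566 mol → 0.09132 mol Na, 0.04566 mol O.
CaO: 15.25/56.077 = 0.27195 mol → 0.27195 mol Ca, 0.27195 mol O.
Al2O3: 32.37/101.961 = 0.31747 mol → 0.63494 mol Al, 0.95241 mol O.
SiO2: 49.48/60.083 = 0.82353 mol → 0.82353 mol Si, 1.64706 mol O.
Total oxygen = 2.91708 mol. Normalization factor = 8/2.91708 = 2.74247.
Al per 8 O = 0.63494 × 2.74247 = 1.741.

1.741 Al apfu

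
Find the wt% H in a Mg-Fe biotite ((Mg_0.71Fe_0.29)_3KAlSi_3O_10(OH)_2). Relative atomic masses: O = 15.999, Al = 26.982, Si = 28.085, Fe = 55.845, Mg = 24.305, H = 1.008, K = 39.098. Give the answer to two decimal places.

0.45 wt%

M((Mg_0.71Fe_0.29)_3KAlSi_3O_10(OH)_2) = 444.694 g/mol.
H contributes 2 × 1.008 = 2.016 g per mole.
2.016/444.694 = 0.0045 → 0.45%.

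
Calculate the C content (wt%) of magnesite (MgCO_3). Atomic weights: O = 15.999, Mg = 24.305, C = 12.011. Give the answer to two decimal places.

Molar mass of MgCO_3: 1·24.305 + 1·12.011 + 3·15.999 = 84.313 g/mol.
Mass of C per formula unit: 1 × 12.011 = 12.011 g.
Weight fraction C = 12.011 / 84.313 = 0.1425.

14.25 wt%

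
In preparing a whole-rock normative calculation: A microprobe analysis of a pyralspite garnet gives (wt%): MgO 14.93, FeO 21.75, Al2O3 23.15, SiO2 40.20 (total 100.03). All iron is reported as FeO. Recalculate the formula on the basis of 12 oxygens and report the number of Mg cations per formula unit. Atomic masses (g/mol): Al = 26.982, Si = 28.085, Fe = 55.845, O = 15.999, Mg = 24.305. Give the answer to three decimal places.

1.651 Mg apfu

14.93 wt% MgO ÷ 40.304 g/mol = 0.37043 mol, giving 0.37043 Mg and 0.37043 O.
21.75 wt% FeO ÷ 71.844 g/mol = 0.30274 mol, giving 0.30274 Fe and 0.30274 O.
23.15 wt% Al2O3 ÷ 101.961 g/mol = 0.22705 mol, giving 0.45410 Al and 0.68115 O.
40.20 wt% SiO2 ÷ 60.083 g/mol = 0.66907 mol, giving 0.66907 Si and 1.33814 O.
Oxygen sums to 2.69246; scaling by 12/2.69246 = 4.45689 puts the formula on 12 O.
Mg: 0.37043 × 4.45689 = 1.651 atoms per formula unit.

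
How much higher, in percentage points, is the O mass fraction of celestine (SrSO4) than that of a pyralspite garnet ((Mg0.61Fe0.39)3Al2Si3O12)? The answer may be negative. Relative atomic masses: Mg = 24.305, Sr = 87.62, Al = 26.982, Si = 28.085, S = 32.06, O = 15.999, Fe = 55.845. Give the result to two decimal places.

-8.79 percentage points

First mineral: 63.996 g O in 183.676 g formula = 34.84 wt% O.
Second mineral: 191.988 g O in 440.024 g formula = 43.63 wt% O.
34.84% − 43.63% gives a difference of -8.79 percentage points.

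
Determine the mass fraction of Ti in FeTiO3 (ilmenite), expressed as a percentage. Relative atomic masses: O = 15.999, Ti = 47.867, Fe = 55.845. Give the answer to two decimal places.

Molar mass of FeTiO3: 1×55.845 + 1×47.867 + 3×15.999 = 151.709 g/mol.
Mass of Ti per formula unit: 1 × 47.867 = 47.867 g.
Weight fraction Ti = 47.867 / 151.709 = 0.3155.

31.55 mass %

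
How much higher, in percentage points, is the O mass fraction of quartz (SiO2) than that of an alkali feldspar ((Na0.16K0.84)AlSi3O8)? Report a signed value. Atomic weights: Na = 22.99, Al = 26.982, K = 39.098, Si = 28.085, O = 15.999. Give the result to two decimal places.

6.84 percentage points

M(SiO2) = 60.083 g/mol, so wt% O = 31.998/60.083 × 100 = 53.26%.
M((Na0.16K0.84)AlSi3O8) = 275.750 g/mol, so wt% O = 127.992/275.750 × 100 = 46.42%.
53.26 − 46.42 = 6.84 pp.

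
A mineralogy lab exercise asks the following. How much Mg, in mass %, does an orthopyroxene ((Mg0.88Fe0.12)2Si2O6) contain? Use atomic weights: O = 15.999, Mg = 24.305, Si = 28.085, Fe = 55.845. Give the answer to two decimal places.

Formula mass = 1.76×24.305 + 0.24×55.845 + 2×28.085 + 6×15.999 = 208.344 g/mol, of which 42.777 g is Mg.
So Mg makes up 42.777/208.344 = 0.2053 of the mass, i.e. 20.53%.

20.53 mass %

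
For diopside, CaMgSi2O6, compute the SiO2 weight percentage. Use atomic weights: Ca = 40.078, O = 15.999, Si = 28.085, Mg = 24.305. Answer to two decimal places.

Molar mass of CaMgSi2O6 = 1*40.078 + 1*24.305 + 2*28.085 + 6*15.999 = 216.547 g/mol.
Each formula unit contains 2 Si, equivalent to 2/1 = 2.0000 mol SiO2.
M(SiO2) = 1×28.085 + 2×15.999 = 60.083 g/mol.
Mass of SiO2 per formula unit = 2.0000 × 60.083 = 120.166 g.
SiO2 wt% = 120.166 / 216.547 × 100 = 55.49%.

55.49 wt%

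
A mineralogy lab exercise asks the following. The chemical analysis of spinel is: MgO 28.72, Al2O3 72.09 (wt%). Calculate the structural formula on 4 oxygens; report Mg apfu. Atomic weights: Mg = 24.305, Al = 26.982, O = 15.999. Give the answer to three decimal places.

MgO (M=40.304): mol = 0.71258; Mg = 0.71258, O = 0.71258.
Al2O3 (M=101.961): mol = 0.70704; Al = 1.41408, O = 2.12112.
ΣO = 2.83370; factor = 4/ΣO = 1.41158.
Mg apfu = 0.71258 × 1.41158 = 1.006.

1.006 Mg apfu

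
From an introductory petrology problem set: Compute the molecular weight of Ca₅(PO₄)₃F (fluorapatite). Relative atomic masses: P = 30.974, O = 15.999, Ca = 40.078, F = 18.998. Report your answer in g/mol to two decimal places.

504.30 g/mol

M = 5(40.078) + 3(30.974) + 12(15.999) + 1(18.998)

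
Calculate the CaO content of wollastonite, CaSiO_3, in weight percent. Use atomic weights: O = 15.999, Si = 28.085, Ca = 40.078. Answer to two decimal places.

48.28 wt%

Formula mass = 116.160 g/mol.
1 Ca → 1.0000 mol CaO per formula unit; M(CaO) = 56.077, so CaO mass = 56.077 g.
56.077/116.160 × 100 = 48.28 wt%.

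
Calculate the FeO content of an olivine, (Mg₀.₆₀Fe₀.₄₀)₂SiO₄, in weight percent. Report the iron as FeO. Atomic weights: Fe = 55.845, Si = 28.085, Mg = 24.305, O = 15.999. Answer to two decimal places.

34.64 wt%

Molar mass of (Mg₀.₆₀Fe₀.₄₀)₂SiO₄ = 1.20*24.305 + 0.80*55.845 + 1*28.085 + 4*15.999 = 165.923 g/mol.
Each formula unit contains 0.80 Fe, equivalent to 0.80/1 = 0.8000 mol FeO.
M(FeO) = 1×55.845 + 1×15.999 = 71.844 g/mol.
Mass of FeO per formula unit = 0.8000 × 71.844 = 57.475 g.
FeO wt% = 57.475 / 165.923 × 100 = 34.64%.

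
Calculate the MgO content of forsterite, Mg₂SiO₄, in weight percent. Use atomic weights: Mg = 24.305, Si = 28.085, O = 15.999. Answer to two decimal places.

57.29 wt%

M(Mg₂SiO₄) = 140.691 g/mol; M(MgO) = 40.304 g/mol.
Moles MgO per formula unit = 2 Mg ÷ 1 = 2.0000.
MgO fraction = (2.0000 × 40.304) / 140.691 = 80.608/140.691 = 0.5729.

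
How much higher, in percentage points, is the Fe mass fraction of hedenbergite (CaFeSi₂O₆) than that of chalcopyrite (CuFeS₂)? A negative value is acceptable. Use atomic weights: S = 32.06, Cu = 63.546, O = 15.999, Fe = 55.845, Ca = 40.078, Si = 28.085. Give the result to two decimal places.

-7.92 percentage points

M(CaFeSi₂O₆) = 248.087 g/mol, so wt% Fe = 55.845/248.087 × 100 = 22.51%.
M(CuFeS₂) = 183.511 g/mol, so wt% Fe = 55.845/183.511 × 100 = 30.43%.
22.51 − 30.43 = -7.92 pp.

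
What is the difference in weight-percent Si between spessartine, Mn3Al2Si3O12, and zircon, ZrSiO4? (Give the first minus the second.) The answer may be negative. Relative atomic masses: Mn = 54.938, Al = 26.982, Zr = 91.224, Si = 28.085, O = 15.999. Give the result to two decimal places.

1.70 percentage points

Si in Mn3Al2Si3O12: molar mass 495.021 g/mol; 3×28.085 = 84.255 g → 17.02 wt%.
Si in ZrSiO4: molar mass 183.305 g/mol; 1×28.085 = 28.085 g → 15.32 wt%.
Difference = 17.02 − 15.32 = 1.70 percentage points.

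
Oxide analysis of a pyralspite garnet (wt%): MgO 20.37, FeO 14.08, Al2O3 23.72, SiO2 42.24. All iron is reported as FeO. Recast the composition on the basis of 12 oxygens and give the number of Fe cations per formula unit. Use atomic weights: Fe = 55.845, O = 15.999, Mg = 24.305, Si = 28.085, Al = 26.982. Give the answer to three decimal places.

20.37 wt% MgO ÷ 40.304 g/mol = 0.50541 mol, giving 0.50541 Mg and 0.50541 O.
14.08 wt% FeO ÷ 71.844 g/mol = 0.19598 mol, giving 0.19598 Fe and 0.19598 O.
23.72 wt% Al2O3 ÷ 101.961 g/mol = 0.23264 mol, giving 0.46528 Al and 0.69792 O.
42.24 wt% SiO2 ÷ 60.083 g/mol = 0.70303 mol, giving 0.70303 Si and 1.40606 O.
Oxygen sums to 2.80537; scaling by 12/2.80537 = 4.27751 puts the formula on 12 O.
Fe: 0.19598 × 4.27751 = 0.838 atoms per formula unit.

0.838 Fe apfu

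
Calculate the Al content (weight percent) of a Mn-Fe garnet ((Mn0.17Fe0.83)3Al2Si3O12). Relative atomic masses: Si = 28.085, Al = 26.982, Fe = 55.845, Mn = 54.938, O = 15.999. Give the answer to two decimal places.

10.85 weight percent

Formula mass = 0.51*54.938 + 2.49*55.845 + 2*26.982 + 3*28.085 + 12*15.999 = 497.279 g/mol, of which 53.964 g is Al.
So Al makes up 53.964/497.279 = 0.1085 of the mass, i.e. 10.85%.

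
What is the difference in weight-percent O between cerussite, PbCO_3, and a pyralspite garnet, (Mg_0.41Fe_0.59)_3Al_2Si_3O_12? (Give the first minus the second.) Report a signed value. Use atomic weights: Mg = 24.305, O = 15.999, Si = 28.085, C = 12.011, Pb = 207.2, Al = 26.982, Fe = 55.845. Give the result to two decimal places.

O in PbCO_3: molar mass 267.208 g/mol; 3×15.999 = 47.997 g → 17.96 wt%.
O in (Mg_0.41Fe_0.59)_3Al_2Si_3O_12: molar mass 458.948 g/mol; 12×15.999 = 191.988 g → 41.83 wt%.
Difference = 17.96 − 41.83 = -23.87 percentage points.

-23.87 percentage points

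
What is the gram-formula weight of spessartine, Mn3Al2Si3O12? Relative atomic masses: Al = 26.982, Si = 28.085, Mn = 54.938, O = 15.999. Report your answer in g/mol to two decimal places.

The formula mass is the sum 3·54.938 + 2·26.982 + 3·28.085 + 12·15.999.

495.02 g/mol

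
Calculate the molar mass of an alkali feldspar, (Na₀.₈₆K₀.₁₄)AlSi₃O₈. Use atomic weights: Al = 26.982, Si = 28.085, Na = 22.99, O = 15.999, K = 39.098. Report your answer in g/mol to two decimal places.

264.47 g/mol

M = 0.86*22.99 + 0.14*39.098 + 1*26.982 + 3*28.085 + 8*15.999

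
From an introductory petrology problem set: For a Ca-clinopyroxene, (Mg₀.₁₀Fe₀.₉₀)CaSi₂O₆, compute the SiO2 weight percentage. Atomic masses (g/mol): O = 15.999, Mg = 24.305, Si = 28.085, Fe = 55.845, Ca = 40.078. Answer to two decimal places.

49.06 wt%

M((Mg₀.₁₀Fe₀.₉₀)CaSi₂O₆) = 244.933 g/mol; M(SiO2) = 60.083 g/mol.
Moles SiO2 per formula unit = 2 Si ÷ 1 = 2.0000.
SiO2 fraction = (2.0000 × 60.083) / 244.933 = 120.166/244.933 = 0.4906.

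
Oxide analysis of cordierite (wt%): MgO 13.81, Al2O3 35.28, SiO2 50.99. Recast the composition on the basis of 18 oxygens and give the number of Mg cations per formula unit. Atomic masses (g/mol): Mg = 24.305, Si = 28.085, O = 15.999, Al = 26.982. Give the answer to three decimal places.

2.004 Mg apfu

13.81 wt% MgO ÷ 40.304 g/mol = 0.34265 mol, giving 0.34265 Mg and 0.34265 O.
35.28 wt% Al2O3 ÷ 101.961 g/mol = 0.34601 mol, giving 0.69202 Al and 1.03803 O.
50.99 wt% SiO2 ÷ 60.083 g/mol = 0.84866 mol, giving 0.84866 Si and 1.69732 O.
Oxygen sums to 3.07800; scaling by 18/3.07800 = 5.84795 puts the formula on 18 O.
Mg: 0.34265 × 5.84795 = 2.004 atoms per formula unit.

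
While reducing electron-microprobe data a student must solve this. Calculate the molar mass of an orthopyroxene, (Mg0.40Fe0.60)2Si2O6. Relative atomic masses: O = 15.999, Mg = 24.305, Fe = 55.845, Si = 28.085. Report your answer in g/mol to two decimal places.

238.62 g/mol

Mg: 0.80 × 24.305 = 19.4440
Fe: 1.20 × 55.845 = 67.0140
Si: 2 × 28.085 = 56.1700
O: 6 × 15.999 = 95.9940
Summing the contributions gives the formula mass.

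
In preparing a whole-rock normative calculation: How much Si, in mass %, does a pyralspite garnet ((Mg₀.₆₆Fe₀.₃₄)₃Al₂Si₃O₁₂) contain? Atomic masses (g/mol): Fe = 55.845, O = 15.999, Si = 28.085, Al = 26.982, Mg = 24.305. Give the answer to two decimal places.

19.36 mass %

Molar mass of (Mg₀.₆₆Fe₀.₃₄)₃Al₂Si₃O₁₂: 1.98×24.305 + 1.02×55.845 + 2×26.982 + 3×28.085 + 12×15.999 = 435.293 g/mol.
Mass of Si per formula unit: 3 × 28.085 = 84.255 g.
Weight fraction Si = 84.255 / 435.293 = 0.1936.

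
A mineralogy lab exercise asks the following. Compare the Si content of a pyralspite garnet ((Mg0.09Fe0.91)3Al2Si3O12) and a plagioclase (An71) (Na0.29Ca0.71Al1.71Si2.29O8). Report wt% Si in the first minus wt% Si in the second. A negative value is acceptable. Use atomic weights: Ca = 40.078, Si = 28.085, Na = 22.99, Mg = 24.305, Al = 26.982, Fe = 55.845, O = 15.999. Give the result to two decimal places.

Si in (Mg0.09Fe0.91)3Al2Si3O12: molar mass 489.226 g/mol; 3×28.085 = 84.255 g → 17.22 wt%.
Si in Na0.29Ca0.71Al1.71Si2.29O8: molar mass 273.568 g/mol; 2.29×28.085 = 64.315 g → 23.51 wt%.
Difference = 17.22 − 23.51 = -6.29 percentage points.

-6.29 percentage points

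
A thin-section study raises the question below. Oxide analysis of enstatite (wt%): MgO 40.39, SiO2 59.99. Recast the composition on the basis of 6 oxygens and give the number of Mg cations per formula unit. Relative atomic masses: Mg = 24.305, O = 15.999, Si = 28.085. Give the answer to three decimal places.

MgO: 40.39/40.304 = 1.00213 mol → 1.00213 mol Mg, 1.00213 mol O.
SiO2: 59.99/60.083 = 0.99845 mol → 0.99845 mol Si, 1.99690 mol O.
Total oxygen = 2.99903 mol. Normalization factor = 6/2.99903 = 2.00065.
Mg per 6 O = 1.00213 × 2.00065 = 2.005.

2.005 Mg apfu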